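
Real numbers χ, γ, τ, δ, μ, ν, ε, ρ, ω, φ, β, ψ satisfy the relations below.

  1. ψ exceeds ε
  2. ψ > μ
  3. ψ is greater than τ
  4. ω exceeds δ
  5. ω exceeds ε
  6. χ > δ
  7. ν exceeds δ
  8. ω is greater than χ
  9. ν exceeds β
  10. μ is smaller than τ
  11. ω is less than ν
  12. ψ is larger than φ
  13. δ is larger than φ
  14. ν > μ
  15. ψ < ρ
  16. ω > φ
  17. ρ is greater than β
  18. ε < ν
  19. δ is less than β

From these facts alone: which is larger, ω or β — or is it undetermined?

Following every chain through β: above β we get ρ, ν; below β we get φ, δ.
ω is not reached, and no chain runs the other way from ω to β.
So the given relations leave the order of β and ω undetermined.

undetermined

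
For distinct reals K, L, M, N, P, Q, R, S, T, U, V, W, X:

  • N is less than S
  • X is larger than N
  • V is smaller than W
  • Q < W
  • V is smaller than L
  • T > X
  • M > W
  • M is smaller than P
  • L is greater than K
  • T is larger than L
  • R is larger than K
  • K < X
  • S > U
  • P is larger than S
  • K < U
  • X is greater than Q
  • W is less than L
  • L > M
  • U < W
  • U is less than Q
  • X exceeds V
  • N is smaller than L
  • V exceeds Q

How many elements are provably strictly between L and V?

2

The relations place V below L. An element lies strictly between them when it is forced above V and also forced below L.
Above V: {X, W, M, T, P}. Below L: {K, U, Q, N, W, M}.
Intersection: {W, M} — 2.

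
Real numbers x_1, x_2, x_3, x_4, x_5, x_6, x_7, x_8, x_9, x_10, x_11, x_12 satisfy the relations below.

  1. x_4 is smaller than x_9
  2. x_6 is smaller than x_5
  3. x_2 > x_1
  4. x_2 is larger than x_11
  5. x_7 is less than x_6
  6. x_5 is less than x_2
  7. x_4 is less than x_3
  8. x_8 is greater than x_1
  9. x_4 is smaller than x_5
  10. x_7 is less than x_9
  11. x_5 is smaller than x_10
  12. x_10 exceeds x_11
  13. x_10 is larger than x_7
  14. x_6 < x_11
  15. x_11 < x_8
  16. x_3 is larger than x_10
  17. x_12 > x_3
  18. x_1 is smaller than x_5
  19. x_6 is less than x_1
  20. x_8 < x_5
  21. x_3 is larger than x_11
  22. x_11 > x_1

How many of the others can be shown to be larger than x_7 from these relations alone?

Directly above x_7: x_6, x_9, x_10.
One step further: x_1, x_11, x_5, x_3 (7 so far).
One step further: x_8, x_2, x_12 (10 so far).
Nothing else is reachable above x_7; 10 in all.

10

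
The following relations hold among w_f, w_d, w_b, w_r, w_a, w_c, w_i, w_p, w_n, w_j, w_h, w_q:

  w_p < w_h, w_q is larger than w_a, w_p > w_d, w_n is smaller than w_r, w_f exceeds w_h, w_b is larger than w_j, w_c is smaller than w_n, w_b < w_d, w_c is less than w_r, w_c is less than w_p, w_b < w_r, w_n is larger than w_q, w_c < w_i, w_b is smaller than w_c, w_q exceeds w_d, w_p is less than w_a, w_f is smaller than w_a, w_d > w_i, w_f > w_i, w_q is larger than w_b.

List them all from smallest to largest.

Each adjacent pair is fixed by a given relation: w_j < w_b; w_b < w_c; w_c < w_i; w_i < w_d; w_d < w_p; w_p < w_h; w_h < w_f; w_f < w_a; w_a < w_q; w_q < w_n; w_n < w_r. Chaining them end to end gives the full order.

w_j < w_b < w_c < w_i < w_d < w_p < w_h < w_f < w_a < w_q < w_n < w_r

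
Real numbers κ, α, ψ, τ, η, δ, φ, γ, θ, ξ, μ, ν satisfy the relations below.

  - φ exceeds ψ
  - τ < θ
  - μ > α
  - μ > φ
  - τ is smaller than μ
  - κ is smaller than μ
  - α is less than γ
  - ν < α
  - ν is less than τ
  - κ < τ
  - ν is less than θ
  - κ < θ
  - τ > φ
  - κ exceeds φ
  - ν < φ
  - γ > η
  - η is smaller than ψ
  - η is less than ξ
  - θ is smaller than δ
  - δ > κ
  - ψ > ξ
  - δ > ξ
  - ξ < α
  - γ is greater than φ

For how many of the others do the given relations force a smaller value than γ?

The elements the relations force below γ are ν, η, ξ, ψ, α, φ — no chain reaches any other.
That is 6.

6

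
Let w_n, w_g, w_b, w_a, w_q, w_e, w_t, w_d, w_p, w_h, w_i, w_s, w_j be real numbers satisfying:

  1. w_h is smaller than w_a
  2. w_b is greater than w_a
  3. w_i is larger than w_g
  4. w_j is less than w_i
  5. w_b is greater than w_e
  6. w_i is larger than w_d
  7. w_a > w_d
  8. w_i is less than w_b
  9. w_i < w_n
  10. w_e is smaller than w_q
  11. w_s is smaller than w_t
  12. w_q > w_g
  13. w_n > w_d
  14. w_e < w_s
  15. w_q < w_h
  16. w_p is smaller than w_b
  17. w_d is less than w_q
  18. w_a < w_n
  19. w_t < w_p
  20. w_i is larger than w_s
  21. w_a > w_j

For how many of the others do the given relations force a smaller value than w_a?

The elements the relations force below w_a are w_e, w_d, w_g, w_j, w_q, w_h — no chain reaches any other.
That is 6.

6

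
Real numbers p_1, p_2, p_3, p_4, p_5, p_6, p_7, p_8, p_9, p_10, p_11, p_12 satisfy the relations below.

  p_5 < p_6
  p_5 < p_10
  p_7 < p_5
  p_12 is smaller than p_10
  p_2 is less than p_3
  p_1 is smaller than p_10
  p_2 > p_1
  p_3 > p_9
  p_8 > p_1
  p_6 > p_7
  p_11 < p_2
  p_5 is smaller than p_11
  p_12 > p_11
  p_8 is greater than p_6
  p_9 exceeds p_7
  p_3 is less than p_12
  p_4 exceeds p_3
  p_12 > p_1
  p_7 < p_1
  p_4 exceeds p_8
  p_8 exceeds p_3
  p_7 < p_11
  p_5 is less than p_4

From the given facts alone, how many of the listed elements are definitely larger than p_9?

5

Directly above p_9: p_3.
One step further: p_8, p_4, p_12 (4 so far).
One step further: p_10 (5 so far).
Nothing else is reachable above p_9; 5 in all.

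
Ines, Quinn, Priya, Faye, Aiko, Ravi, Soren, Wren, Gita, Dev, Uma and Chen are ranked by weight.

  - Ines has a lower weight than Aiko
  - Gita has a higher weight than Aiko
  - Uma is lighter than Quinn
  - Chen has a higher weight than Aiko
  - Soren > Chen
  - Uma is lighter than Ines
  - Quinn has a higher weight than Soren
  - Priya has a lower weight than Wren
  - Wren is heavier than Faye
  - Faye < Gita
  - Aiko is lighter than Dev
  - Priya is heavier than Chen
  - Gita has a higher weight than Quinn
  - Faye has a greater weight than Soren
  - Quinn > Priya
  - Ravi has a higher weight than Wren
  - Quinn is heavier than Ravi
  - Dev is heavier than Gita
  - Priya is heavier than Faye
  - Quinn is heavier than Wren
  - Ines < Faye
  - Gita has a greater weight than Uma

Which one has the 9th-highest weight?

Chen

The consecutive relations fix a unique order: Uma < Ines < Aiko < Chen < Soren < Faye < Priya < Wren < Ravi < Quinn < Gita < Dev.
Counting 9 from the largest end gives Chen.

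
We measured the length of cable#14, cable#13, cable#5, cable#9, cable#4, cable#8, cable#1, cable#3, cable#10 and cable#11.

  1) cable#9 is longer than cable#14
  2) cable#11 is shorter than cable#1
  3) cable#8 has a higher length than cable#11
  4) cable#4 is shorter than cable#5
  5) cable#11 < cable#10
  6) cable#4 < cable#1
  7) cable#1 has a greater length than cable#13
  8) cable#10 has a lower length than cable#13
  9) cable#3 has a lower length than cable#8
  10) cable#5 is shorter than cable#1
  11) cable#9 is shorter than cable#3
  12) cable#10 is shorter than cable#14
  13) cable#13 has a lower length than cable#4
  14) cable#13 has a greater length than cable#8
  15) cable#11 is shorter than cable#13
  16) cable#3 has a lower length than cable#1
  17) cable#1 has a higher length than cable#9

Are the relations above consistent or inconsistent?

consistent

The single ordering cable#11 < cable#10 < cable#14 < cable#9 < cable#3 < cable#8 < cable#13 < cable#4 < cable#5 < cable#1 satisfies every listed relation, so no contradiction arises.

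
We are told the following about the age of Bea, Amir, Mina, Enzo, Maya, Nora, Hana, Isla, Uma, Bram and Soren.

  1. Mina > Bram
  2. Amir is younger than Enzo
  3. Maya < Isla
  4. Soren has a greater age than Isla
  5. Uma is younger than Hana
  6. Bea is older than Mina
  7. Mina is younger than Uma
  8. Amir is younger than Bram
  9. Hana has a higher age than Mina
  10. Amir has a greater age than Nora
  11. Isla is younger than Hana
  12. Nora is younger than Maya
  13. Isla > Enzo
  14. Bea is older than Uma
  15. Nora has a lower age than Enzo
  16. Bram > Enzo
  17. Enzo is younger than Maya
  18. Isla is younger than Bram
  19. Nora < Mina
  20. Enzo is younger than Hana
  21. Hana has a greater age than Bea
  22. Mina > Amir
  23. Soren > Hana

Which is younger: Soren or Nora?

Following the relations from Nora: Nora < Amir < Enzo < Maya < Isla < Bram < Mina < Uma < Bea < Hana < Soren.
So Nora < Soren; Nora is the younger of the two.

Nora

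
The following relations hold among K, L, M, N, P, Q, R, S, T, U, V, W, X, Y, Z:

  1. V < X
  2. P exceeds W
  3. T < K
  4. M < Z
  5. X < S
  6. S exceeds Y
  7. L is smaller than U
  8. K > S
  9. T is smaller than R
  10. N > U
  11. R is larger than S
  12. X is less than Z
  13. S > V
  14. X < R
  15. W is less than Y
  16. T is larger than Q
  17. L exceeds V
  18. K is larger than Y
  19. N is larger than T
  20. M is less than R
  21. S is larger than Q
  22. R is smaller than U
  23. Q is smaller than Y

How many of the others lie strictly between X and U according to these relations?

2

Chaining upward from X reaches: S, Z, K, R, N.
Chaining downward from U reaches: Q, V, W, Y, M, T, S, L, R.
Strictly between X and U are those in both lists: S, R — 2 elements.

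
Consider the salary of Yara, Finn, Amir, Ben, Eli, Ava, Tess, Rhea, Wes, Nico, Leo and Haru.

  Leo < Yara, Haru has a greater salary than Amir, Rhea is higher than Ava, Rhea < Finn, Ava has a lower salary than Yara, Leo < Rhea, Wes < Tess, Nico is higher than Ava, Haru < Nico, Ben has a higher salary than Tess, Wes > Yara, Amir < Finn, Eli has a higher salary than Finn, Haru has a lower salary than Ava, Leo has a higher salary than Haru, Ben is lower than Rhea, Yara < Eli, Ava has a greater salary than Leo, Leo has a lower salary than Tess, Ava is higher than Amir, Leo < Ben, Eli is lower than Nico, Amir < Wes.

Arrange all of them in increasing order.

Amir < Haru < Leo < Ava < Yara < Wes < Tess < Ben < Rhea < Finn < Eli < Nico

Each adjacent pair is fixed by a given relation: Amir < Haru; Haru < Leo; Leo < Ava; Ava < Yara; Yara < Wes; Wes < Tess; Tess < Ben; Ben < Rhea; Rhea < Finn; Finn < Eli; Eli < Nico. Chaining them end to end gives the full order.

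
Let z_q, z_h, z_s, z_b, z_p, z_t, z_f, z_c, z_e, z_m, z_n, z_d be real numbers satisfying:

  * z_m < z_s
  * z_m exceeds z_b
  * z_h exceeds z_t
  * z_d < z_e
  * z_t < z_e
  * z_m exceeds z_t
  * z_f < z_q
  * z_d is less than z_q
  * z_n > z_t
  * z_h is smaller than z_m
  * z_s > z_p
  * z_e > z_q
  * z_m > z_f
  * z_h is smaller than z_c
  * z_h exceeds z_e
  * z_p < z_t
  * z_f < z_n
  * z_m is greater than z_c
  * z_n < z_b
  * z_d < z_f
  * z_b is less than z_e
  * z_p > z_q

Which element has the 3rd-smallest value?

Piecing the relations together gives one ordering: z_d < z_f < z_q < z_p < z_t < z_n < z_b < z_e < z_h < z_c < z_m < z_s.
Counting 3 from the smallest end gives z_q.

z_q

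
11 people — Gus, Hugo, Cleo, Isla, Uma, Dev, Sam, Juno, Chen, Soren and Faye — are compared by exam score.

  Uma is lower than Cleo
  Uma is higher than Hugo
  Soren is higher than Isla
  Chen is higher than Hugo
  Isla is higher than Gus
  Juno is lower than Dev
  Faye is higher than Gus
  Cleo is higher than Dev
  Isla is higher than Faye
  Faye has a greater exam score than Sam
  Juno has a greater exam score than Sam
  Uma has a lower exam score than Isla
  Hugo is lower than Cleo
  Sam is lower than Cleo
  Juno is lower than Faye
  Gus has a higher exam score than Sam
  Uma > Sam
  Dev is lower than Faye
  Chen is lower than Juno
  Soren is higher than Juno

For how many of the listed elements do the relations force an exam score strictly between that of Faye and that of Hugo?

3

Chaining upward from Hugo reaches: Chen, Uma, Juno, Dev, Isla, Cleo, Soren.
Chaining downward from Faye reaches: Chen, Sam, Gus, Juno, Dev.
Strictly between Hugo and Faye are those in both lists: Chen, Juno, Dev — 3 elements.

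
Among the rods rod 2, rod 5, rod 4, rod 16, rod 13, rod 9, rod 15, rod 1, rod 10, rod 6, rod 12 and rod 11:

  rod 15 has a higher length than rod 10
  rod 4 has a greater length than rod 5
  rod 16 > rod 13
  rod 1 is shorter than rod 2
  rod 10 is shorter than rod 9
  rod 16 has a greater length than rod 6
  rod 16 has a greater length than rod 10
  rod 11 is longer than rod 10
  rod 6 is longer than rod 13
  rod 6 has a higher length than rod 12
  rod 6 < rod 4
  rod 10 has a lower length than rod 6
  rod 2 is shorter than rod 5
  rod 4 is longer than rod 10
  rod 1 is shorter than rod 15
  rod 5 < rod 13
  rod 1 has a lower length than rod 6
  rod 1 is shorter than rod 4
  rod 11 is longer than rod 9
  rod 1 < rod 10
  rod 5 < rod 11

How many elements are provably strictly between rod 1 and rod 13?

2

Chaining upward from rod 1 reaches: rod 2, rod 5, rod 10, rod 9, rod 6, rod 4, rod 16, rod 15, rod 11.
Chaining downward from rod 13 reaches: rod 2, rod 5.
Strictly between rod 1 and rod 13 are those in both lists: rod 2, rod 5 — 2 elements.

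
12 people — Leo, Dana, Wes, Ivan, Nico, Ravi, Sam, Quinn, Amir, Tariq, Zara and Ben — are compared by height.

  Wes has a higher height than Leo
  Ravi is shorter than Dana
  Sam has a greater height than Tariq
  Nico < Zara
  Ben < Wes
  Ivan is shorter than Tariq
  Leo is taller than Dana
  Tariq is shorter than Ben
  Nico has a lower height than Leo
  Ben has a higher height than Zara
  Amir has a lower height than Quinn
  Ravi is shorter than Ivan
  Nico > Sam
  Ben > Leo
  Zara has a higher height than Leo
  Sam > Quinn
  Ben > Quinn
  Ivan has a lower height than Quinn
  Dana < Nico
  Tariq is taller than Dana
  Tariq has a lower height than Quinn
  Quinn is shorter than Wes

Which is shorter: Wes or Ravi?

The relevant relations are Ravi < Ivan; Ivan < Tariq; Tariq < Quinn; Quinn < Sam; Sam < Nico; Nico < Leo; Leo < Zara; Zara < Ben; Ben < Wes.
Together: Ravi < Ivan < Tariq < Quinn < Sam < Nico < Leo < Zara < Ben < Wes.
So Ravi < Wes; Ravi is the shorter of the two.

Ravi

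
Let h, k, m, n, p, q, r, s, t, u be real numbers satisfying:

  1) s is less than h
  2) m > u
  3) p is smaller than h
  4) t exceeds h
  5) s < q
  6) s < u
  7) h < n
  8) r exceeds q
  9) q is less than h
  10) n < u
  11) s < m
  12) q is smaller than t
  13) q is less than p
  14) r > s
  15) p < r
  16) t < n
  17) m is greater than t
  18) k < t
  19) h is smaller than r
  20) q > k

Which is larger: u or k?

k < q and q < h give k < h.
With h < t: k < q < h < t.
With t < n: k < q < h < t < n.
With n < u: k < q < h < t < n < u.
So k < u; u is the larger of the two.

u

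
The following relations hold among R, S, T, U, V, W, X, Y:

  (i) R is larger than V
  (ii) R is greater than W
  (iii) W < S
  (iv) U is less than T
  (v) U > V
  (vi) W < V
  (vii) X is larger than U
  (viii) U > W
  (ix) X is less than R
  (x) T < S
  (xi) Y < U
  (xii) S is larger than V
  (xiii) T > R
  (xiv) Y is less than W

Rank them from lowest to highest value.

Y < W < V < U < X < R < T < S

The consecutive links are each given: Y < W; W < V; V < U; U < X; X < R; R < T; T < S.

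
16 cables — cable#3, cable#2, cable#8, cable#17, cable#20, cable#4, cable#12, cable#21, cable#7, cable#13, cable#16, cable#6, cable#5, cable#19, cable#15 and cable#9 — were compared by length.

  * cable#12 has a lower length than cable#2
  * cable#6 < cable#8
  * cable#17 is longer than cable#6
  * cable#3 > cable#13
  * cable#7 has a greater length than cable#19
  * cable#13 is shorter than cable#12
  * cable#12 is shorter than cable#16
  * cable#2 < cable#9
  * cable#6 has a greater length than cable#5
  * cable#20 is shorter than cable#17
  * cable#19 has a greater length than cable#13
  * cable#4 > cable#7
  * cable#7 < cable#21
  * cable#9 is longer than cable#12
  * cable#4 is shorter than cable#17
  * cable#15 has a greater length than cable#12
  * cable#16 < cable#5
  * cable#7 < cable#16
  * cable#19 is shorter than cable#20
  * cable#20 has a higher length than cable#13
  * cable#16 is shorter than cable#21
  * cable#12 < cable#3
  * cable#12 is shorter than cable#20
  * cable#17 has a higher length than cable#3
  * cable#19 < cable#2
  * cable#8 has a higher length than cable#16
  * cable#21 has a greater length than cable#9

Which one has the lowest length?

cable#13

Chaining upward from cable#13: directly above it, cable#19, cable#12, cable#3, cable#20; then cable#7, cable#16, cable#2, cable#9, cable#15, cable#17; then cable#5, cable#4, cable#8, cable#21; then cable#6.
That covers every other element, and nothing is given below cable#13, so cable#13 is the lowest length.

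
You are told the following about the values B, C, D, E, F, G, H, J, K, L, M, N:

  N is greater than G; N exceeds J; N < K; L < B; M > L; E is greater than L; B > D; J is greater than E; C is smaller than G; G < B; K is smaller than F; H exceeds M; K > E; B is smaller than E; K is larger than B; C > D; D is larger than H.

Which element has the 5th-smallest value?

C

The consecutive relations fix a unique order: L < M < H < D < C < G < B < E < J < N < K < F.
The 5th smallest is C.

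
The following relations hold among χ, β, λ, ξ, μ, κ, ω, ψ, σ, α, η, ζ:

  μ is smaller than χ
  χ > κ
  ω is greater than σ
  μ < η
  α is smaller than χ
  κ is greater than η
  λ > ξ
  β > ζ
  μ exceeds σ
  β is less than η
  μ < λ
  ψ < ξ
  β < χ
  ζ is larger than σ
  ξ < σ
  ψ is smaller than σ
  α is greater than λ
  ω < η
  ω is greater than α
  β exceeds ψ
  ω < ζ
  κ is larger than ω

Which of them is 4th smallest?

μ

The consecutive relations fix a unique order: ψ < ξ < σ < μ < λ < α < ω < ζ < β < η < κ < χ.
Counting 4 from the smallest end gives μ.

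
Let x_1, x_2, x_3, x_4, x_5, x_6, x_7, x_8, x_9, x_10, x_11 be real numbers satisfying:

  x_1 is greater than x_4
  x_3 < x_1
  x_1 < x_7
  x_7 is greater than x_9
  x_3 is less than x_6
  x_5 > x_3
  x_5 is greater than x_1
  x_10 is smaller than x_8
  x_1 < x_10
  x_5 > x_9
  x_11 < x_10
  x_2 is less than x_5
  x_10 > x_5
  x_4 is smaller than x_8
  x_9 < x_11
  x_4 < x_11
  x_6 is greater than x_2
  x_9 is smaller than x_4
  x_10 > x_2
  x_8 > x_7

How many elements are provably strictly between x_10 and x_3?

The relations place x_3 below x_10. An element lies strictly between them when it is forced above x_3 and also forced below x_10.
Above x_3: {x_1, x_6, x_5, x_7, x_8}. Below x_10: {x_9, x_4, x_2, x_1, x_5, x_11}.
Intersection: {x_1, x_5} — 2.

2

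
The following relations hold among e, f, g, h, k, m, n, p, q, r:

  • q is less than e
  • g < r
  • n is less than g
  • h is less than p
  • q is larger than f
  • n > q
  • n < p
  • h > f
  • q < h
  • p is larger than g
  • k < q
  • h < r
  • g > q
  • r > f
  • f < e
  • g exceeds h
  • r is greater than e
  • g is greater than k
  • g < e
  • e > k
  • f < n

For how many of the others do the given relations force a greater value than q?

From q the given relations immediately reach n, h, g, e.
From those, p, r — 6 in total.
No other element is forced above q by the given relations, so the count is 6.

6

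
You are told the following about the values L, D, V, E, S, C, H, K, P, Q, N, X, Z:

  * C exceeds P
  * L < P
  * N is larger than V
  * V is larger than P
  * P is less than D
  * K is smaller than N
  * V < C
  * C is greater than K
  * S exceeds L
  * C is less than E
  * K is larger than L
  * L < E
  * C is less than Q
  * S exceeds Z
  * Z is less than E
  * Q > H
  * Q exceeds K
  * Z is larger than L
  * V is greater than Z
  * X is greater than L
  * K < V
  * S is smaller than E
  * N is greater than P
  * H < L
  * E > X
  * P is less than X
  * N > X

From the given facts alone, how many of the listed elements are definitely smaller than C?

Directly below C: K, P, V.
One step further: L, Z (5 so far).
One step further: H (6 so far).
No other element is forced below C by the given relations, so the count is 6.

6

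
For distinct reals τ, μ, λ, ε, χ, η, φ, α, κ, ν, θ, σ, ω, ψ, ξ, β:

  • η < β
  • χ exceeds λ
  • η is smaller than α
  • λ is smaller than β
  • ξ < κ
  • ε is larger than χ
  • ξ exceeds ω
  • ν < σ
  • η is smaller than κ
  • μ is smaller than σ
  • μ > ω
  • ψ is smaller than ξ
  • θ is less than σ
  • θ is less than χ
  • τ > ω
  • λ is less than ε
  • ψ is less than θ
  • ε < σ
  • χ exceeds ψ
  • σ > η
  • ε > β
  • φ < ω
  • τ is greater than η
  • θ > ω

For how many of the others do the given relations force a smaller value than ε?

From ε the given relations immediately reach λ, β, χ.
From those, η, ψ, θ — 6 in total.
From those, ω — 7 in total.
From those, φ — 8 in total.
No other element is forced below ε by the given relations, so the count is 8.

8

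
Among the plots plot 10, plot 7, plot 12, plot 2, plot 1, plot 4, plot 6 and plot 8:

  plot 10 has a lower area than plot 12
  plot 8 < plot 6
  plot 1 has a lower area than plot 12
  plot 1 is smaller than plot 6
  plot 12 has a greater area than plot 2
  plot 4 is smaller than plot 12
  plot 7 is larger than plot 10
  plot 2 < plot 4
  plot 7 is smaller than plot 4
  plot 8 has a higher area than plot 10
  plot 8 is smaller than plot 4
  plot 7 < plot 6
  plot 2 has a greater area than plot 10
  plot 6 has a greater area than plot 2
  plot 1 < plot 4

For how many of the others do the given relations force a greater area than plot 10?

From plot 10 the given relations immediately reach plot 7, plot 2, plot 8, plot 12.
From those, plot 4, plot 6 — 6 in total.
No other element is forced above plot 10 by the given relations, so the count is 6.

6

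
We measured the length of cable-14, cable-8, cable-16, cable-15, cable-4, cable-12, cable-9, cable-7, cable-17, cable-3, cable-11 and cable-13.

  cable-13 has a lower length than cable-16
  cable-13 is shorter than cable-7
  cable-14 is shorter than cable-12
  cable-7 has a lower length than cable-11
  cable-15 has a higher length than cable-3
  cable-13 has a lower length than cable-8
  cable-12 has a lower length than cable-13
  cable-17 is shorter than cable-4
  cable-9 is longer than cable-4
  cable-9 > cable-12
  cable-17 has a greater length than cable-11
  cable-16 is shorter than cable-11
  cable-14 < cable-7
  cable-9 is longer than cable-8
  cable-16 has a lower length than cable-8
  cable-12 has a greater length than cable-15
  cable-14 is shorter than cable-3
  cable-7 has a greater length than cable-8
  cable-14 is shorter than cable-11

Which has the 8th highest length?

Chaining the given pairs: cable-14 < cable-3 < cable-15 < cable-12 < cable-13 < cable-16 < cable-8 < cable-7 < cable-11 < cable-17 < cable-4 < cable-9.
Counting 8 from the largest end gives cable-13.

cable-13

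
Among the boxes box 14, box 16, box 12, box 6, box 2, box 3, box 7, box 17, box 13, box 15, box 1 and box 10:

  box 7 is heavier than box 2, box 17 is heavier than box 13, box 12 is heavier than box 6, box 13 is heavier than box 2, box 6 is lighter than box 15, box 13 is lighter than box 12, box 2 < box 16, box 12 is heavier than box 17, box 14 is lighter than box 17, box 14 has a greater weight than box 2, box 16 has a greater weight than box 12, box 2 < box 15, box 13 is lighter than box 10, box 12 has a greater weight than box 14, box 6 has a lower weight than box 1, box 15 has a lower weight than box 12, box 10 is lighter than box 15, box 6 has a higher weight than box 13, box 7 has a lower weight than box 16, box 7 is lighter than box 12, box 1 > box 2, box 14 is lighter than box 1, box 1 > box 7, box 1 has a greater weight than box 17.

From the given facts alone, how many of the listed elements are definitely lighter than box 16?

The elements the relations force below box 16 are box 2, box 13, box 14, box 10, box 6, box 7, box 17, box 15, box 12 — no chain reaches any other.
That is 9.

9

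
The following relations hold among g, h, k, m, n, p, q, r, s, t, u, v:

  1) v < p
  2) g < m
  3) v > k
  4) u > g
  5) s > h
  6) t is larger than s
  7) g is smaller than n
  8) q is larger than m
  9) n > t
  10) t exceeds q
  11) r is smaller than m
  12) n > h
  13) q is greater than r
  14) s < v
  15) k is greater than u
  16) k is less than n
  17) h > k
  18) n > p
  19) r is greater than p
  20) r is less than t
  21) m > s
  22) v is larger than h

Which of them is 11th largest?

The consecutive relations fix a unique order: g < u < k < h < s < v < p < r < m < q < t < n.
Counting 11 from the largest end gives u.

u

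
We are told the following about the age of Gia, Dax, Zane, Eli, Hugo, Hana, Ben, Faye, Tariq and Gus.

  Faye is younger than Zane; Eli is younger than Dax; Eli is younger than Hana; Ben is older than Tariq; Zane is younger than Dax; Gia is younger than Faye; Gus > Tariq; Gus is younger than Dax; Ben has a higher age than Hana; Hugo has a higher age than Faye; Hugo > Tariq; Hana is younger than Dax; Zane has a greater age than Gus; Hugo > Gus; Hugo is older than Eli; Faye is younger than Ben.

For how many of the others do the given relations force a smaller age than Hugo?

5

Directly below Hugo: Faye, Tariq, Gus, Eli.
One step further: Gia (5 so far).
Nothing else is reachable below Hugo; 5 in all.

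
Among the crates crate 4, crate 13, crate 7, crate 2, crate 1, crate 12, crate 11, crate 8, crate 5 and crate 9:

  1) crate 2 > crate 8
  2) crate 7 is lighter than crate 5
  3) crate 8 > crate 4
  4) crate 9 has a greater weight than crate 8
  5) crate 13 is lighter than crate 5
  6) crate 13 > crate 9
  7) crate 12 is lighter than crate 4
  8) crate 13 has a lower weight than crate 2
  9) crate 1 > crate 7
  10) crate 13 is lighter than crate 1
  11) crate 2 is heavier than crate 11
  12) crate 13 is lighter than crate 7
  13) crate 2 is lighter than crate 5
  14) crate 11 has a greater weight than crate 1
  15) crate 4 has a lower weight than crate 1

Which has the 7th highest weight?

crate 9

Piecing the relations together gives one ordering: crate 12 < crate 4 < crate 8 < crate 9 < crate 13 < crate 7 < crate 1 < crate 11 < crate 2 < crate 5.
Counting 7 from the largest end gives crate 9.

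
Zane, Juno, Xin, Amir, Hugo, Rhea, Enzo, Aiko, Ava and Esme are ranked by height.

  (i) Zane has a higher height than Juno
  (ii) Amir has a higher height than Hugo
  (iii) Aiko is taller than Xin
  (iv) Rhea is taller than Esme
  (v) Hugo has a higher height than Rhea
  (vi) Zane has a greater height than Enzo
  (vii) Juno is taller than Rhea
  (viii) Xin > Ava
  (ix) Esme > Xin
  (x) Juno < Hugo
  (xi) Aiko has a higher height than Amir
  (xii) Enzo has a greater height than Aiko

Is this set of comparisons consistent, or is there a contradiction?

consistent

Every relation is compatible with Ava < Xin < Esme < Rhea < Juno < Hugo < Amir < Aiko < Enzo < Zane; the set is consistent.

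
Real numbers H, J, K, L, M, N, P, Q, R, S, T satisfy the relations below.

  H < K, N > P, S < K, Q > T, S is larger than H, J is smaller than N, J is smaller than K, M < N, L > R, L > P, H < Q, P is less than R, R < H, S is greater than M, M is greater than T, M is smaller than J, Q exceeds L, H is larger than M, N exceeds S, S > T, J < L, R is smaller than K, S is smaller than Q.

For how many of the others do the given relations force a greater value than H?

4

The elements the relations force above H are S, Q, K, N — no chain reaches any other.
That is 4.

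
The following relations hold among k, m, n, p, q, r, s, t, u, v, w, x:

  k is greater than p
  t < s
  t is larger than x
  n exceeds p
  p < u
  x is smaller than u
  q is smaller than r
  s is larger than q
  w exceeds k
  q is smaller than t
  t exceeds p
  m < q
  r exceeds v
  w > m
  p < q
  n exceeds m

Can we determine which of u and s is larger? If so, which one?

Following every chain through u: below u we get x, p.
s is not reached, and no chain runs the other way from s to u.
So the given relations leave the order of u and s undetermined.

undetermined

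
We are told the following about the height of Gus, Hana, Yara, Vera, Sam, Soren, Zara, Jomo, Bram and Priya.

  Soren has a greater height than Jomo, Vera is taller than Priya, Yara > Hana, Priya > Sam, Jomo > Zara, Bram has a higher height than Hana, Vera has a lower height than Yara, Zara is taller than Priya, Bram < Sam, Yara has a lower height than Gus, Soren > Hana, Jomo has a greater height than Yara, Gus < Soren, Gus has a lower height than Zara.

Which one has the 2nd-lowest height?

Bram

Chaining the given pairs: Hana < Bram < Sam < Priya < Vera < Yara < Gus < Zara < Jomo < Soren.
The 2nd smallest is Bram.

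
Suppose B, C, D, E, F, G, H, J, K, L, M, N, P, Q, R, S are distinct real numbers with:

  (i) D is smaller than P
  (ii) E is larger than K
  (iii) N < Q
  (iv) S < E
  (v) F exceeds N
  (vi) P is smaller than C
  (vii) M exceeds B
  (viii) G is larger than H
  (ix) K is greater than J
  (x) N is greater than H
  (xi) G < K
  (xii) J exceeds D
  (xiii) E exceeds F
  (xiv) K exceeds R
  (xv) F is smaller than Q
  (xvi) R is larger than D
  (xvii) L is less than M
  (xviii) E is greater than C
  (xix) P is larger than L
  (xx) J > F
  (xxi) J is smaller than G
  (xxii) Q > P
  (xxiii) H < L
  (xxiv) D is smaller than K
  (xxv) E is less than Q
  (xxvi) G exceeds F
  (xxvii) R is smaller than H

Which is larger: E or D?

E

D < R and R < H give D < H.
Then H < N extends the chain to N.
Then N < F extends the chain to F.
Then F < G extends the chain to G.
Then G < K extends the chain to K.
Then K < E extends the chain to E.
So D < E; E is the larger of the two.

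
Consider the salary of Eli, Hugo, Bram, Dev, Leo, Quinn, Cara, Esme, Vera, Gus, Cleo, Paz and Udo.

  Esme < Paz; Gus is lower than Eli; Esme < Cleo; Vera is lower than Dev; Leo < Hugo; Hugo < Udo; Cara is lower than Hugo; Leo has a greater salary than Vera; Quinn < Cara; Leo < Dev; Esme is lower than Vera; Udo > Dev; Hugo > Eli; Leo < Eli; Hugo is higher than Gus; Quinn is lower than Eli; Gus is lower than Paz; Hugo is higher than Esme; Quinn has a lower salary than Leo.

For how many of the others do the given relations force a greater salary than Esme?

Directly above Esme: Paz, Vera, Hugo, Cleo.
One step further: Leo, Dev, Udo (7 so far).
One step further: Eli (8 so far).
No other element is forced above Esme by the given relations, so the count is 8.

8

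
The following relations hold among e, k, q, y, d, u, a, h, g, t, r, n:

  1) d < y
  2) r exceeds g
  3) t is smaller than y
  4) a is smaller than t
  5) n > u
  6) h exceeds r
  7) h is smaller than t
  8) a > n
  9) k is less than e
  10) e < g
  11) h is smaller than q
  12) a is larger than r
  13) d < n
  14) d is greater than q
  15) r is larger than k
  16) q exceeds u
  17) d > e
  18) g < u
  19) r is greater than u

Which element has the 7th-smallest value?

q

The consecutive relations fix a unique order: k < e < g < u < r < h < q < d < n < a < t < y.
The 7th smallest is q.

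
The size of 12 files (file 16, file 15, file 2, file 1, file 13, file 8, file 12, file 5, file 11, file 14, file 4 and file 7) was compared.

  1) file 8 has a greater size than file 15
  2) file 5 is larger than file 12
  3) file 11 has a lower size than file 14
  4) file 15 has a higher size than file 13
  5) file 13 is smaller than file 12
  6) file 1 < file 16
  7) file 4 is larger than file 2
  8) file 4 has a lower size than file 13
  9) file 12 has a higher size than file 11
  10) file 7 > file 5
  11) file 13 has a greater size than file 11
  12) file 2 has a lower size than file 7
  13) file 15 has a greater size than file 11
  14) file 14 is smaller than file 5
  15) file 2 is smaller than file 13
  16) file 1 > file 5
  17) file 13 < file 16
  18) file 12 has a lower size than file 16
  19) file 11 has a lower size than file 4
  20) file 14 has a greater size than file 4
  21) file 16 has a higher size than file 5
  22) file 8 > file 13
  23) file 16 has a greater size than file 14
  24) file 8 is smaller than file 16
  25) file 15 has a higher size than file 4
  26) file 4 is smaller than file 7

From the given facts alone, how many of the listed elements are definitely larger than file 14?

4

Directly above file 14: file 5, file 16.
One step further: file 7, file 1 (4 so far).
Nothing else is reachable above file 14; 4 in all.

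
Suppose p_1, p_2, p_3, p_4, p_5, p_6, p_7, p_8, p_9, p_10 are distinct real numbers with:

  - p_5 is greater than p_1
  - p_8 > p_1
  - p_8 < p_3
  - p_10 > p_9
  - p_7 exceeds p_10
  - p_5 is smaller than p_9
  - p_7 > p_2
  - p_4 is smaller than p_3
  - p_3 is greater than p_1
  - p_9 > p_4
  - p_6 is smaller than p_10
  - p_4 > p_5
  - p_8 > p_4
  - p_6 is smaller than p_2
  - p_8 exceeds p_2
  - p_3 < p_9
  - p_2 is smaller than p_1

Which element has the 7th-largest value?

Piecing the relations together gives one ordering: p_6 < p_2 < p_1 < p_5 < p_4 < p_8 < p_3 < p_9 < p_10 < p_7.
The 7th largest is p_5.

p_5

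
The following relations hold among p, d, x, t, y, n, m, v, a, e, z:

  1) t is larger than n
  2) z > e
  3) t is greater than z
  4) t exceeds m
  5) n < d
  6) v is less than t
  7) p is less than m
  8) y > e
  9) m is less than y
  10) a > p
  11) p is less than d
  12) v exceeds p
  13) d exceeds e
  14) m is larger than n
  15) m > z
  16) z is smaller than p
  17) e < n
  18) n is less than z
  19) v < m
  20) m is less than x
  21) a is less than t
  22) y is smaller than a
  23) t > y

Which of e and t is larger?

The relevant relations are e < n; n < z; z < p; p < v; v < m; m < y; y < a; a < t.
Together: e < n < z < p < v < m < y < a < t.
So e < t; t is the larger of the two.

t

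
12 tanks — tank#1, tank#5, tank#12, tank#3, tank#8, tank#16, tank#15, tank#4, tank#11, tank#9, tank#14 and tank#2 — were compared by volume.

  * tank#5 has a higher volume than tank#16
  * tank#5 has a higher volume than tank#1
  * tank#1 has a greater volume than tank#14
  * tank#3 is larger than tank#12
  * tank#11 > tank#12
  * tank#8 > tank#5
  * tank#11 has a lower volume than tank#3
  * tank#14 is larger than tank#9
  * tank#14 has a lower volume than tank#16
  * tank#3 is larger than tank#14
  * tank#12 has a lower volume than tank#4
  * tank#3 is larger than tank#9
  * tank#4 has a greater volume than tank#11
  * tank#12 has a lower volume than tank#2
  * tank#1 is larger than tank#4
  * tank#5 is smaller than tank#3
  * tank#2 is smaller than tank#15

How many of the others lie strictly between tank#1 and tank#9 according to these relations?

The relations place tank#9 below tank#1. An element lies strictly between them when it is forced above tank#9 and also forced below tank#1.
Above tank#9: {tank#14, tank#16, tank#5, tank#8, tank#3}. Below tank#1: {tank#12, tank#11, tank#14, tank#4}.
Intersection: {tank#14} — 1.

1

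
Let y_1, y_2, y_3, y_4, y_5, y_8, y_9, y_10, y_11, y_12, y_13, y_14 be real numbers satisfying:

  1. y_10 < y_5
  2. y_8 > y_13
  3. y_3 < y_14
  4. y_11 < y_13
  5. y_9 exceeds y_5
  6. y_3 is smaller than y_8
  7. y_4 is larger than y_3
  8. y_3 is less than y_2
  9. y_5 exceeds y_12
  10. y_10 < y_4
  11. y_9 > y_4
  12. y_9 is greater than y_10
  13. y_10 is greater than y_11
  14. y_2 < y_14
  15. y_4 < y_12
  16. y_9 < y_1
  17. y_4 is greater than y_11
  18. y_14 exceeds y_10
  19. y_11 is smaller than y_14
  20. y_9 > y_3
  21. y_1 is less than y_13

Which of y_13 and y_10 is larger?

y_10 < y_4 and y_4 < y_12 give y_10 < y_12.
With y_12 < y_5: y_10 < y_4 < y_12 < y_5.
Then y_5 < y_9 extends the chain to y_9.
With y_9 < y_1: y_10 < y_4 < y_12 < y_5 < y_9 < y_1.
With y_1 < y_13: y_10 < y_4 < y_12 < y_5 < y_9 < y_1 < y_13.
So y_10 < y_13; y_13 is the larger of the two.

y_13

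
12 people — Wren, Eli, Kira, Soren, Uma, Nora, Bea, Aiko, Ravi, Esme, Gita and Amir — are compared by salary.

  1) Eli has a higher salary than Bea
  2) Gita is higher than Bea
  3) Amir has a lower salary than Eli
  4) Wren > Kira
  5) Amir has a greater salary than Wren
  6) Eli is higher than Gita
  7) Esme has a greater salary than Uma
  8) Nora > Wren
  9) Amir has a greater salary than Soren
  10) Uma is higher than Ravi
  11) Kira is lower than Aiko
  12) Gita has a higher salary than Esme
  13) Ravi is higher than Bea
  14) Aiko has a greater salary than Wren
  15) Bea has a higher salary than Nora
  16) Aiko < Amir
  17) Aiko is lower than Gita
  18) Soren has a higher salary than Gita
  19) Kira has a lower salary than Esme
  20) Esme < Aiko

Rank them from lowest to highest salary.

Kira < Wren < Nora < Bea < Ravi < Uma < Esme < Aiko < Gita < Soren < Amir < Eli

Each adjacent pair is fixed by a given relation: Kira < Wren; Wren < Nora; Nora < Bea; Bea < Ravi; Ravi < Uma; Uma < Esme; Esme < Aiko; Aiko < Gita; Gita < Soren; Soren < Amir; Amir < Eli. Chaining them end to end gives the full order.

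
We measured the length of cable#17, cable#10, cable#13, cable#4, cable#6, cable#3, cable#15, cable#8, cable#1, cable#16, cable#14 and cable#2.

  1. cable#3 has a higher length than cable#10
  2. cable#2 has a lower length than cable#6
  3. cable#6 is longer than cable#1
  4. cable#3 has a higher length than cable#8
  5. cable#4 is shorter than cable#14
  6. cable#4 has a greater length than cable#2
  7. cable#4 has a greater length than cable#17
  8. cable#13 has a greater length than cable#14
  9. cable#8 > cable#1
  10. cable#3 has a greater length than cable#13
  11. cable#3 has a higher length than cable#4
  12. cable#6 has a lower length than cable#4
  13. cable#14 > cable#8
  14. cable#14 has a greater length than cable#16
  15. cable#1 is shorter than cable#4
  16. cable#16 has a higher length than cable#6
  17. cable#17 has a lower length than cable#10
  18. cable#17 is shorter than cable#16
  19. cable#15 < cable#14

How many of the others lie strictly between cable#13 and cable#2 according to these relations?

Chaining upward from cable#2 reaches: cable#6, cable#4, cable#16, cable#14, cable#3.
Chaining downward from cable#13 reaches: cable#17, cable#1, cable#6, cable#8, cable#15, cable#4, cable#16, cable#14.
Strictly between cable#2 and cable#13 are those in both lists: cable#6, cable#4, cable#16, cable#14 — 4 elements.

4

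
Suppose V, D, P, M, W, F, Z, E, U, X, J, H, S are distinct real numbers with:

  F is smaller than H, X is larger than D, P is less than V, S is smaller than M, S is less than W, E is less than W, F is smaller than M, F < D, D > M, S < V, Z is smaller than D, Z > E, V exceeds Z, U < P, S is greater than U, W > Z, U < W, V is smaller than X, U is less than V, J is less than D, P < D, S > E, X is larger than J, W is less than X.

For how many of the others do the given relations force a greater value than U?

From U the given relations immediately reach P, S, W, V.
From those, M, D, X — 7 in total.
Nothing else is reachable above U; 7 in all.

7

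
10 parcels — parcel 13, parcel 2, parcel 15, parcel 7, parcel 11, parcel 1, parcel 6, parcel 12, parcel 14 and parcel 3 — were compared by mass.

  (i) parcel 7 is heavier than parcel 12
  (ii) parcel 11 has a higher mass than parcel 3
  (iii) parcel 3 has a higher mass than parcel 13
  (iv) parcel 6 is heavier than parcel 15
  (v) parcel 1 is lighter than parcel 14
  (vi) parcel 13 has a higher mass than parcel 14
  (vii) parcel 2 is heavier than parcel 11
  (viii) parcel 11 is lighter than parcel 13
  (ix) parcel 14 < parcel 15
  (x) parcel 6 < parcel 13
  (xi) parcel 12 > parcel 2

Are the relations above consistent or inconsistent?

Chaining the given relations yields parcel 13 < parcel 3 < parcel 11, so parcel 13 < parcel 11. But one relation states parcel 11 < parcel 13. These cannot both hold.

inconsistent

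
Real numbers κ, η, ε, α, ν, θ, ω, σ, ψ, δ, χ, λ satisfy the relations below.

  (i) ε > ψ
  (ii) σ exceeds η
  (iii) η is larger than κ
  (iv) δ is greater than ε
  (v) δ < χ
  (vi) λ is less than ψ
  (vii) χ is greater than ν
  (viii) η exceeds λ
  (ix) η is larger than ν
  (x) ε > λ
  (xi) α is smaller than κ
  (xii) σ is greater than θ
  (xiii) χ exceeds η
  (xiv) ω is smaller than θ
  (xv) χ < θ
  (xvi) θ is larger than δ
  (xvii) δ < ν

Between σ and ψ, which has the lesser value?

ψ < ε < δ < ν < η < χ < θ < σ, by transitivity through ε, δ, ν, η, χ, θ.
So ψ < σ; ψ is the smaller of the two.

ψ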